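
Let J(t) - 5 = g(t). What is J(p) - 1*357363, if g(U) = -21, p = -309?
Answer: -357379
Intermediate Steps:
J(t) = -16 (J(t) = 5 - 21 = -16)
J(p) - 1*357363 = -16 - 1*357363 = -16 - 357363 = -357379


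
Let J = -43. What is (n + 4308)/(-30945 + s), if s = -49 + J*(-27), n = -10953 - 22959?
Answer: 29604/29833 ≈ 0.99232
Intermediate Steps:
n = -33912
s = 1112 (s = -49 - 43*(-27) = -49 + 1161 = 1112)
(n + 4308)/(-30945 + s) = (-33912 + 4308)/(-30945 + 1112) = -29604/(-29833) = -29604*(-1/29833) = 29604/29833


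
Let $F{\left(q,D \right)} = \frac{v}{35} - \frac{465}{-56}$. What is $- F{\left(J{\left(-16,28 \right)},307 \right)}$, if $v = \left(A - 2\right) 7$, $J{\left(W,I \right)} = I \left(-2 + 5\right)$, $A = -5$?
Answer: $- \frac{1933}{280} \approx -6.9036$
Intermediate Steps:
$J{\left(W,I \right)} = 3 I$ ($J{\left(W,I \right)} = I 3 = 3 I$)
$v = -49$ ($v = \left(-5 - 2\right) 7 = \left(-7\right) 7 = -49$)
$F{\left(q,D \right)} = \frac{1933}{280}$ ($F{\left(q,D \right)} = - \frac{49}{35} - \frac{465}{-56} = \left(-49\right) \frac{1}{35} - - \frac{465}{56} = - \frac{7}{5} + \frac{465}{56} = \frac{1933}{280}$)
$- F{\left(J{\left(-16,28 \right)},307 \right)} = \left(-1\right) \frac{1933}{280} = - \frac{1933}{280}$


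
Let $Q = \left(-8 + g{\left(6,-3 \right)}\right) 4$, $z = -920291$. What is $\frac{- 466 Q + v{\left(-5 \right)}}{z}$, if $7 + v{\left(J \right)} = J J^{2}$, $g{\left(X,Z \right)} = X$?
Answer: $- \frac{3596}{920291} \approx -0.0039075$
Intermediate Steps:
$v{\left(J \right)} = -7 + J^{3}$ ($v{\left(J \right)} = -7 + J J^{2} = -7 + J^{3}$)
$Q = -8$ ($Q = \left(-8 + 6\right) 4 = \left(-2\right) 4 = -8$)
$\frac{- 466 Q + v{\left(-5 \right)}}{z} = \frac{\left(-466\right) \left(-8\right) + \left(-7 + \left(-5\right)^{3}\right)}{-920291} = \left(3728 - 132\right) \left(- \frac{1}{920291}\right) = 3596 \left(- \frac{1}{920291}\right) = - \frac{3596}{920291}$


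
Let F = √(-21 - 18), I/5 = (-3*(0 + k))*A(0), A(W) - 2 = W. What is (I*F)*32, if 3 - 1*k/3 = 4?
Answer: 2880*I*√39 ≈ 17986.0*I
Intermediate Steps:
k = -3 (k = 9 - 3*4 = 9 - 12 = -3)
A(W) = 2 + W
I = 90 (I = 5*((-3*(0 - 3))*(2 + 0)) = 5*(-3*(-3)*2) = 5*(9*2) = 5*18 = 90)
F = I*√39 (F = √(-39) = I*√39 ≈ 6.245*I)
(I*F)*32 = (90*(I*√39))*32 = (90*I*√39)*32 = 2880*I*√39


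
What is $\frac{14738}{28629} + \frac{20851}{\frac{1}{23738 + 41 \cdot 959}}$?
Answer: $\frac{37641452358641}{28629} \approx 1.3148 \cdot 10^{9}$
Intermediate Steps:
$\frac{14738}{28629} + \frac{20851}{\frac{1}{23738 + 41 \cdot 959}} = 14738 \cdot \frac{1}{28629} + \frac{20851}{\frac{1}{23738 + 39319}} = \frac{14738}{28629} + \frac{20851}{\frac{1}{63057}} = \frac{14738}{28629} + 20851 \frac{1}{\frac{1}{63057}} = \frac{14738}{28629} + 20851 \cdot 63057 = \frac{14738}{28629} + 1314801507 = \frac{37641452358641}{28629}$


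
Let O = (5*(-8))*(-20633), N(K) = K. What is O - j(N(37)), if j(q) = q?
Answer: 825283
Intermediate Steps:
O = 825320 (O = -40*(-20633) = 825320)
O - j(N(37)) = 825320 - 1*37 = 825320 - 37 = 825283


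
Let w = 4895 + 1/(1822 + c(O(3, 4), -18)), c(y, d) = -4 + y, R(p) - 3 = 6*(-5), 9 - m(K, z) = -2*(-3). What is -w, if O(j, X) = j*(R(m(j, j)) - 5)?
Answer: -8429191/1722 ≈ -4895.0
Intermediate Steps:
m(K, z) = 3 (m(K, z) = 9 - (-2)*(-3) = 9 - 1*6 = 9 - 6 = 3)
R(p) = -27 (R(p) = 3 + 6*(-5) = 3 - 30 = -27)
O(j, X) = -32*j (O(j, X) = j*(-27 - 5) = j*(-32) = -32*j)
w = 8429191/1722 (w = 4895 + 1/(1822 + (-4 - 32*3)) = 4895 + 1/(1822 + (-4 - 96)) = 4895 + 1/(1822 - 100) = 4895 + 1/1722 = 8429191/1722 ≈ 4895.0)
-w = -1*8429191/1722 = -8429191/1722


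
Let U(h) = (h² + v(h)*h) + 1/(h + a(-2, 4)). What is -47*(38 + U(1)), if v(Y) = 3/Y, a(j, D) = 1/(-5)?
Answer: -8131/4 ≈ -2032.8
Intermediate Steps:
a(j, D) = -⅕
U(h) = 3 + h² + 1/(-⅕ + h) (U(h) = (h² + (3/h)*h) + 1/(h - ⅕) = (h² + 3) + 1/(-⅕ + h) = (3 + h²) + 1/(-⅕ + h) = 3 + h² + 1/(-⅕ + h))
-47*(38 + U(1)) = -47*(38 + (2 - 1*1² + 5*1³ + 15*1)/(-1 + 5*1)) = -47*(38 + (2 - 1*1 + 5*1 + 15)/(-1 + 5)) = -47*(38 + (2 - 1 + 5 + 15)/4) = -47*(38 + (¼)*21) = -47*(38 + 21/4) = -47*173/4 = -8131/4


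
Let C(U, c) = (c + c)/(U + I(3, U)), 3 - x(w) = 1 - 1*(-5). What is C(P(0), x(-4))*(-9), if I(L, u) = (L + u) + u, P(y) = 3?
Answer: 9/2 ≈ 4.5000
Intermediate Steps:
x(w) = -3 (x(w) = 3 - (1 - 1*(-5)) = 3 - (1 + 5) = 3 - 1*6 = 3 - 6 = -3)
I(L, u) = L + 2*u
C(U, c) = 2*c/(3 + 3*U) (C(U, c) = (c + c)/(U + (3 + 2*U)) = (2*c)/(3 + 3*U) = 2*c/(3 + 3*U))
C(P(0), x(-4))*(-9) = ((2/3)*(-3)/(1 + 3))*(-9) = ((2/3)*(-3)/4)*(-9) = ((2/3)*(-3)*(1/4))*(-9) = -1/2*(-9) = 9/2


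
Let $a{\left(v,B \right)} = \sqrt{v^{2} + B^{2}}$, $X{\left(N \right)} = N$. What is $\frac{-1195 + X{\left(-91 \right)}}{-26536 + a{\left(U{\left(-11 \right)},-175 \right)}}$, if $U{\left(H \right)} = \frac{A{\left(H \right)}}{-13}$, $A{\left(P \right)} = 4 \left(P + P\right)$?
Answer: $\frac{5767175024}{118997737655} + \frac{16718 \sqrt{5183369}}{118997737655} \approx 0.048784$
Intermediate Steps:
$A{\left(P \right)} = 8 P$ ($A{\left(P \right)} = 4 \cdot 2 P = 8 P$)
$U{\left(H \right)} = - \frac{8 H}{13}$ ($U{\left(H \right)} = \frac{8 H}{-13} = 8 H \left(- \frac{1}{13}\right) = - \frac{8 H}{13}$)
$a{\left(v,B \right)} = \sqrt{B^{2} + v^{2}}$
$\frac{-1195 + X{\left(-91 \right)}}{-26536 + a{\left(U{\left(-11 \right)},-175 \right)}} = \frac{-1195 - 91}{-26536 + \sqrt{\left(-175\right)^{2} + \left(\left(- \frac{8}{13}\right) \left(-11\right)\right)^{2}}} = - \frac{1286}{-26536 + \sqrt{30625 + \left(\frac{88}{13}\right)^{2}}} = - \frac{1286}{-26536 + \sqrt{30625 + \frac{7744}{169}}} = - \frac{1286}{-26536 + \sqrt{\frac{5183369}{169}}} = - \frac{1286}{-26536 + \frac{\sqrt{5183369}}{13}}$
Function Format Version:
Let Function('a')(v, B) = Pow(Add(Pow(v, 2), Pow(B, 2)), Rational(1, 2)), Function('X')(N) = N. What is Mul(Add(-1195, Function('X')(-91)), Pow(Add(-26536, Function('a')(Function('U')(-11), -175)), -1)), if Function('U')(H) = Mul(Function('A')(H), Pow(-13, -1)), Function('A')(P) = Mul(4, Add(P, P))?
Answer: Add(Rational(5767175024, 118997737655), Mul(Rational(16718, 118997737655), Pow(5183369, Rational(1, 2)))) ≈ 0.048784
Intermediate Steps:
Function('A')(P) = Mul(8, P) (Function('A')(P) = Mul(4, Mul(2, P)) = Mul(8, P))
Function('U')(H) = Mul(Rational(-8, 13), H) (Function('U')(H) = Mul(Mul(8, H), Pow(-13, -1)) = Mul(Mul(8, H), Rational(-1, 13)) = Mul(Rational(-8, 13), H))
Function('a')(v, B) = Pow(Add(Pow(B, 2), Pow(v, 2)), Rational(1, 2))
Mul(Add(-1195, Function('X')(-91)), Pow(Add(-26536, Function('a')(Function('U')(-11), -175)), -1)) = Mul(Add(-1195, -91), Pow(Add(-26536, Pow(Add(Pow(-175, 2), Pow(Mul(Rational(-8, 13), -11), 2)), Rational(1, 2))), -1)) = Mul(-1286, Pow(Add(-26536, Pow(Add(30625, Pow(Rational(88, 13), 2)), Rational(1, 2))), -1)) = Mul(-1286, Pow(Add(-26536, Pow(Add(30625, Rational(7744, 169)), Rational(1, 2))), -1)) = Mul(-1286, Pow(Add(-26536, Pow(Rational(5183369, 169), Rational(1, 2))), -1)) = Mul(-1286, Pow(Add(-26536, Mul(Rational(1, 13), Pow(5183369, Rational(1, 2)))), -1))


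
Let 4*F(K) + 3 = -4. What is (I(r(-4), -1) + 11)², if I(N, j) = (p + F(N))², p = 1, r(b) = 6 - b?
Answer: 34225/256 ≈ 133.69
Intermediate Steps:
F(K) = -7/4 (F(K) = -¾ + (¼)*(-4) = -¾ - 1 = -7/4)
I(N, j) = 9/16 (I(N, j) = (1 - 7/4)² = (-¾)² = 9/16)
(I(r(-4), -1) + 11)² = (9/16 + 11)² = (185/16)² = 34225/256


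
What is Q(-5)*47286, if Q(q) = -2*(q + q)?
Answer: 945720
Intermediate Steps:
Q(q) = -4*q
Q(-5)*47286 = -4*(-5)*47286 = 20*47286 = 945720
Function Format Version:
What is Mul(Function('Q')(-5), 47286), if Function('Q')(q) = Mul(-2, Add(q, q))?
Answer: 945720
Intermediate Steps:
Function('Q')(q) = Mul(-4, q) (Function('Q')(q) = Mul(-2, Mul(2, q)) = Mul(-4, q))
Mul(Function('Q')(-5), 47286) = Mul(Mul(-4, -5), 47286) = Mul(20, 47286) = 945720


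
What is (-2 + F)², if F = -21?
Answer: 529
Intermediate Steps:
(-2 + F)² = (-2 - 21)² = (-23)² = 529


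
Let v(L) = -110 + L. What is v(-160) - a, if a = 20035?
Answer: -20305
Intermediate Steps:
v(-160) - a = (-110 - 160) - 1*20035 = -270 - 20035 = -20305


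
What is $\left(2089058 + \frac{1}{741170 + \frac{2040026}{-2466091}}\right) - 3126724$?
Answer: $- \frac{1896636188177173613}{1827790626444} \approx -1.0377 \cdot 10^{6}$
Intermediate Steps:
$\left(2089058 + \frac{1}{741170 + \frac{2040026}{-2466091}}\right) - 3126724 = \left(2089058 + \frac{1}{741170 + 2040026 \left(- \frac{1}{2466091}\right)}\right) - 3126724 = \left(2089058 + \frac{1}{741170 - \frac{2040026}{2466091}}\right) - 3126724 = \left(2089058 + \frac{1}{\frac{1827790626444}{2466091}}\right) - 3126724 = \left(2089058 + \frac{2466091}{1827790626444}\right) - 3126724 = \frac{3818360630500315843}{1827790626444} - 3126724 = - \frac{1896636188177173613}{1827790626444}$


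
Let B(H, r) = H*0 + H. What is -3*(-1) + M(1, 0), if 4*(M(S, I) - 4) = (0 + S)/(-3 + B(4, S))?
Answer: 29/4 ≈ 7.2500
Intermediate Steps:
B(H, r) = H (B(H, r) = 0 + H = H)
M(S, I) = 4 + S/4 (M(S, I) = 4 + ((0 + S)/(-3 + 4))/4 = 4 + (S/1)/4 = 4 + (S*1)/4 = 4 + S/4)
-3*(-1) + M(1, 0) = -3*(-1) + (4 + (¼)*1) = 3 + (4 + ¼) = 3 + 17/4 = 29/4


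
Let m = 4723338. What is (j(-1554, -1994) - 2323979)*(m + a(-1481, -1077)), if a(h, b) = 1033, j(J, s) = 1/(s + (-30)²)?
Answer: -12011396862201017/1094 ≈ -1.0979e+13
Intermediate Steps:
j(J, s) = 1/(900 + s) (j(J, s) = 1/(s + 900) = 1/(900 + s))
(j(-1554, -1994) - 2323979)*(m + a(-1481, -1077)) = (1/(900 - 1994) - 2323979)*(4723338 + 1033) = (1/(-1094) - 2323979)*4724371 = (-1/1094 - 2323979)*4724371 = -2542433027/1094*4724371 = -12011396862201017/1094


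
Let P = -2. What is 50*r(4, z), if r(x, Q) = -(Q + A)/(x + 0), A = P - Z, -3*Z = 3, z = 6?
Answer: -125/2 ≈ -62.500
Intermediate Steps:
Z = -1 (Z = -⅓*3 = -1)
A = -1 (A = -2 - 1*(-1) = -2 + 1 = -1)
r(x, Q) = -(-1 + Q)/x (r(x, Q) = -(Q - 1)/(x + 0) = -(-1 + Q)/x)
50*r(4, z) = 50*((1 - 1*6)/4) = 50*((1 - 6)/4) = 50*((¼)*(-5)) = 50*(-5/4) = -125/2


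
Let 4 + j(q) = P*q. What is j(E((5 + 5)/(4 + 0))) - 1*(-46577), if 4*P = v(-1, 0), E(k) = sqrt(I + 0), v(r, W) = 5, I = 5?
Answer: 46573 + 5*sqrt(5)/4 ≈ 46576.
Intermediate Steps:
E(k) = sqrt(5) (E(k) = sqrt(5 + 0) = sqrt(5))
P = 5/4 (P = (1/4)*5 = 5/4 ≈ 1.2500)
j(q) = -4 + 5*q/4
j(E((5 + 5)/(4 + 0))) - 1*(-46577) = (-4 + 5*sqrt(5)/4) - 1*(-46577) = (-4 + 5*sqrt(5)/4) + 46577 = 46573 + 5*sqrt(5)/4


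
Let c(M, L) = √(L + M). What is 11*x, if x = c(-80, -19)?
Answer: 33*I*√11 ≈ 109.45*I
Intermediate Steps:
x = 3*I*√11 (x = √(-19 - 80) = √(-99) = 3*I*√11 ≈ 9.9499*I)
11*x = 11*(3*I*√11) = 33*I*√11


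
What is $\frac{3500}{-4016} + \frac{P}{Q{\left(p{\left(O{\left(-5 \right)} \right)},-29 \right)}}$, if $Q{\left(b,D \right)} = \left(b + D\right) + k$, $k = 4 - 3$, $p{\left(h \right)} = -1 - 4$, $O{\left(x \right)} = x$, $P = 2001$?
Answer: $- \frac{679293}{11044} \approx -61.508$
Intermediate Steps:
$p{\left(h \right)} = -5$
$k = 1$ ($k = 4 - 3 = 1$)
$Q{\left(b,D \right)} = 1 + D + b$ ($Q{\left(b,D \right)} = \left(b + D\right) + 1 = \left(D + b\right) + 1 = 1 + D + b$)
$\frac{3500}{-4016} + \frac{P}{Q{\left(p{\left(O{\left(-5 \right)} \right)},-29 \right)}} = \frac{3500}{-4016} + \frac{2001}{1 - 29 - 5} = 3500 \left(- \frac{1}{4016}\right) + \frac{2001}{-33} = - \frac{875}{1004} + 2001 \left(- \frac{1}{33}\right) = - \frac{875}{1004} - \frac{667}{11} = - \frac{679293}{11044}$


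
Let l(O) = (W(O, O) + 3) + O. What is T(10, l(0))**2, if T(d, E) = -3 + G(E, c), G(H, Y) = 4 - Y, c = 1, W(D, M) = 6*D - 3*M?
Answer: 0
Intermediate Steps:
W(D, M) = -3*M + 6*D
l(O) = 3 + 4*O (l(O) = ((-3*O + 6*O) + 3) + O = (3*O + 3) + O = (3 + 3*O) + O = 3 + 4*O)
T(d, E) = 0 (T(d, E) = -3 + (4 - 1*1) = -3 + (4 - 1) = -3 + 3 = 0)
T(10, l(0))**2 = 0**2 = 0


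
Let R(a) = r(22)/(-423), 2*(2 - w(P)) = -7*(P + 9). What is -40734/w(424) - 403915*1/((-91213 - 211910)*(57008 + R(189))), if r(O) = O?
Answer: -198499806838230531/7394896626305470 ≈ -26.843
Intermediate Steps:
w(P) = 67/2 + 7*P/2 (w(P) = 2 - (-7)*(P + 9)/2 = 2 - (-7)*(9 + P)/2 = 2 - (-63 - 7*P)/2 = 2 + (63/2 + 7*P/2) = 67/2 + 7*P/2)
R(a) = -22/423 (R(a) = 22/(-423) = 22*(-1/423) = -22/423)
-40734/w(424) - 403915*1/((-91213 - 211910)*(57008 + R(189))) = -40734/(67/2 + (7/2)*424) - 403915*1/((-91213 - 211910)*(57008 - 22/423)) = -40734/(67/2 + 1484) - 403915/((-303123*24114362/423)) = -40734/3035/2 - 403915/(-2436539250842/141) = -40734*2/3035 - 403915*(-141/2436539250842) = -81468/3035 + 56952015/2436539250842 = -198499806838230531/7394896626305470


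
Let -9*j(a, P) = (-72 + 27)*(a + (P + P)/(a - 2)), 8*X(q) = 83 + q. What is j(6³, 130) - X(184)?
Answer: 901111/856 ≈ 1052.7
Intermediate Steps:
X(q) = 83/8 + q/8 (X(q) = (83 + q)/8 = 83/8 + q/8)
j(a, P) = 5*a + 10*P/(-2 + a) (j(a, P) = -(-72 + 27)*(a + (P + P)/(a - 2))/9 = -(-5)*(a + (2*P)/(-2 + a)) = -(-5)*(a + 2*P/(-2 + a)) = -(-45*a - 90*P/(-2 + a))/9 = 5*a + 10*P/(-2 + a))
j(6³, 130) - X(184) = 5*((6³)² - 2*6³ + 2*130)/(-2 + 6³) - (83/8 + (⅛)*184) = 5*(216² - 2*216 + 260)/(-2 + 216) - (83/8 + 23) = 5*(46656 - 432 + 260)/214 - 1*267/8 = 5*(1/214)*46484 - 267/8 = 116210/107 - 267/8 = 901111/856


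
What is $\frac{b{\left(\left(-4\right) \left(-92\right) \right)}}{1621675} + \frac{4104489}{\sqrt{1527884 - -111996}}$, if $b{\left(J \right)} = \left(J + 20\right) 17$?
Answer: $\frac{6596}{1621675} + \frac{4104489 \sqrt{409970}}{819940} \approx 3205.2$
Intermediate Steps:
$b{\left(J \right)} = 340 + 17 J$ ($b{\left(J \right)} = \left(20 + J\right) 17 = 340 + 17 J$)
$\frac{b{\left(\left(-4\right) \left(-92\right) \right)}}{1621675} + \frac{4104489}{\sqrt{1527884 - -111996}} = \frac{340 + 17 \left(\left(-4\right) \left(-92\right)\right)}{1621675} + \frac{4104489}{\sqrt{1527884 - -111996}} = \left(340 + 17 \cdot 368\right) \frac{1}{1621675} + \frac{4104489}{\sqrt{1527884 + 111996}} = \left(340 + 6256\right) \frac{1}{1621675} + \frac{4104489}{\sqrt{1639880}} = 6596 \cdot \frac{1}{1621675} + \frac{4104489}{2 \sqrt{409970}} = \frac{6596}{1621675} + 4104489 \frac{\sqrt{409970}}{819940} = \frac{6596}{1621675} + \frac{4104489 \sqrt{409970}}{819940}$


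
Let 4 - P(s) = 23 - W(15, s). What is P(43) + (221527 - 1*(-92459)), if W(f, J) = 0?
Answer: 313967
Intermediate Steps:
P(s) = -19 (P(s) = 4 - (23 - 1*0) = 4 - (23 + 0) = 4 - 1*23 = 4 - 23 = -19)
P(43) + (221527 - 1*(-92459)) = -19 + (221527 - 1*(-92459)) = -19 + (221527 + 92459) = -19 + 313986 = 313967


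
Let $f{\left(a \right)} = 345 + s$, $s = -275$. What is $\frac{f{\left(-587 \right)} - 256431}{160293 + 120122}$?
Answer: $- \frac{256361}{280415} \approx -0.91422$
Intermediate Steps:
$f{\left(a \right)} = 70$ ($f{\left(a \right)} = 345 - 275 = 70$)
$\frac{f{\left(-587 \right)} - 256431}{160293 + 120122} = \frac{70 - 256431}{160293 + 120122} = - \frac{256361}{280415}$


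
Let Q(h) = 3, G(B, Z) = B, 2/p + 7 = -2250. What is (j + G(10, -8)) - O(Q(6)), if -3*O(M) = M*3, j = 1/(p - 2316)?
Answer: 67951525/5227214 ≈ 13.000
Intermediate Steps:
p = -2/2257 (p = 2/(-7 - 2250) = 2/(-2257) = 2*(-1/2257) = -2/2257 ≈ -0.00088613)
j = -2257/5227214 (j = 1/(-2/2257 - 2316) = 1/(-5227214/2257) = -2257/5227214 ≈ -0.00043178)
O(M) = -M (O(M) = -M*3/3 = -M)
(j + G(10, -8)) - O(Q(6)) = (-2257/5227214 + 10) - (-1)*3 = 52269883/5227214 - 1*(-3) = 52269883/5227214 + 3 = 67951525/5227214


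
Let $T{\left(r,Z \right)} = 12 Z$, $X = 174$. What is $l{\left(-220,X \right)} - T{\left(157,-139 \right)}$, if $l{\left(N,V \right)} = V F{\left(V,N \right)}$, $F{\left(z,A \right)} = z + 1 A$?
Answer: $-6336$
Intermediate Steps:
$F{\left(z,A \right)} = A + z$ ($F{\left(z,A \right)} = z + A = A + z$)
$l{\left(N,V \right)} = V \left(N + V\right)$
$l{\left(-220,X \right)} - T{\left(157,-139 \right)} = 174 \left(-220 + 174\right) - 12 \left(-139\right) = 174 \left(-46\right) - -1668 = -8004 + 1668 = -6336$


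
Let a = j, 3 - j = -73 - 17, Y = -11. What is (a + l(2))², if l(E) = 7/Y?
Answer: 1032256/121 ≈ 8531.0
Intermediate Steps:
l(E) = -7/11 (l(E) = 7/(-11) = 7*(-1/11) = -7/11)
j = 93 (j = 3 - (-73 - 17) = 3 - 1*(-90) = 3 + 90 = 93)
a = 93
(a + l(2))² = (93 - 7/11)² = (1016/11)² = 1032256/121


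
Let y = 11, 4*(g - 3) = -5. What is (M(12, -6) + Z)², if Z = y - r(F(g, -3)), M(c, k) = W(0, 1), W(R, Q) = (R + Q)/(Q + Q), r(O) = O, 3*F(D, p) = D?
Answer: 17161/144 ≈ 119.17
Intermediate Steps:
g = 7/4 (g = 3 + (¼)*(-5) = 3 - 5/4 = 7/4 ≈ 1.7500)
F(D, p) = D/3
W(R, Q) = (Q + R)/(2*Q) (W(R, Q) = (Q + R)/((2*Q)) = (Q + R)*(1/(2*Q)) = (Q + R)/(2*Q))
M(c, k) = ½ (M(c, k) = (½)*(1 + 0)/1 = (½)*1*1 = ½)
Z = 125/12 (Z = 11 - 7/(3*4) = 11 - 1*7/12 = 11 - 7/12 = 125/12 ≈ 10.417)
(M(12, -6) + Z)² = (½ + 125/12)² = (131/12)² = 17161/144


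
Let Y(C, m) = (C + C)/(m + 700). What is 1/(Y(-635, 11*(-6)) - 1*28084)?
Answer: -317/8903263 ≈ -3.5605e-5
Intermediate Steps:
Y(C, m) = 2*C/(700 + m) (Y(C, m) = (2*C)/(700 + m) = 2*C/(700 + m))
1/(Y(-635, 11*(-6)) - 1*28084) = 1/(2*(-635)/(700 + 11*(-6)) - 1*28084) = 1/(2*(-635)/(700 - 66) - 28084) = 1/(2*(-635)/634 - 28084) = 1/(2*(-635)*(1/634) - 28084) = 1/(-635/317 - 28084) = 1/(-8903263/317) = -317/8903263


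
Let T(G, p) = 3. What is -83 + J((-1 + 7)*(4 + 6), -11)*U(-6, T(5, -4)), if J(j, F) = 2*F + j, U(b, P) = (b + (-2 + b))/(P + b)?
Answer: 283/3 ≈ 94.333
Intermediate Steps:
U(b, P) = (-2 + 2*b)/(P + b)
J(j, F) = j + 2*F
-83 + J((-1 + 7)*(4 + 6), -11)*U(-6, T(5, -4)) = -83 + ((-1 + 7)*(4 + 6) + 2*(-11))*(2*(-1 - 6)/(3 - 6)) = -83 + (6*10 - 22)*(2*(-7)/(-3)) = -83 + (60 - 22)*(2*(-⅓)*(-7)) = -83 + 38*(14/3) = -83 + 532/3 = 283/3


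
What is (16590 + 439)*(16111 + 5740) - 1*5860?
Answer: 372094819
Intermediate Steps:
(16590 + 439)*(16111 + 5740) - 1*5860 = 17029*21851 - 5860 = 372100679 - 5860 = 372094819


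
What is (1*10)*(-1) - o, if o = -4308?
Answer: 4298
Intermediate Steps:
(1*10)*(-1) - o = (1*10)*(-1) - 1*(-4308) = 10*(-1) + 4308 = -10 + 4308 = 4298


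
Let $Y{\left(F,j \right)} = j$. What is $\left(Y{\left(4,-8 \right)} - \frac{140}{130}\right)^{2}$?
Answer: $\frac{13924}{169} \approx 82.391$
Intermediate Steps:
$\left(Y{\left(4,-8 \right)} - \frac{140}{130}\right)^{2} = \left(-8 - \frac{140}{130}\right)^{2} = \left(-8 - \frac{14}{13}\right)^{2} = \left(- \frac{118}{13}\right)^{2} = \frac{13924}{169}$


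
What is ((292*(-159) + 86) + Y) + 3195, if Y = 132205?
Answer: 89058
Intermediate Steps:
((292*(-159) + 86) + Y) + 3195 = ((292*(-159) + 86) + 132205) + 3195 = ((-46428 + 86) + 132205) + 3195 = (-46342 + 132205) + 3195 = 85863 + 3195 = 89058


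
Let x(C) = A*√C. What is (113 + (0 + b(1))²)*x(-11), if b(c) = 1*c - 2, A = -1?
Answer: -114*I*√11 ≈ -378.1*I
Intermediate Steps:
b(c) = -2 + c (b(c) = c - 2 = -2 + c)
x(C) = -√C
(113 + (0 + b(1))²)*x(-11) = (113 + (0 + (-2 + 1))²)*(-√(-11)) = (113 + (0 - 1)²)*(-I*√11) = (113 + (-1)²)*(-I*√11) = (113 + 1)*(-I*√11) = 114*(-I*√11) = -114*I*√11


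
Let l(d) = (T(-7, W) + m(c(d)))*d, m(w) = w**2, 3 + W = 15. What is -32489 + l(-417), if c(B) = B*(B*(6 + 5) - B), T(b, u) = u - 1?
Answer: -1260898926222776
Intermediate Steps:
W = 12 (W = -3 + 15 = 12)
T(b, u) = -1 + u
c(B) = 10*B**2 (c(B) = B*(B*11 - B) = B*(11*B - B) = B*(10*B) = 10*B**2)
l(d) = d*(11 + 100*d**4) (l(d) = ((-1 + 12) + (10*d**2)**2)*d = (11 + 100*d**4)*d = d*(11 + 100*d**4))
-32489 + l(-417) = -32489 - 417*(11 + 100*(-417)**4) = -32489 - 417*(11 + 100*30237384321) = -32489 - 417*(11 + 3023738432100) = -32489 - 417*3023738432111 = -32489 - 1260898926190287 = -1260898926222776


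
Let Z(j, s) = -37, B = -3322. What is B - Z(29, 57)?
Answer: -3285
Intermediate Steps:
B - Z(29, 57) = -3322 - 1*(-37) = -3322 + 37 = -3285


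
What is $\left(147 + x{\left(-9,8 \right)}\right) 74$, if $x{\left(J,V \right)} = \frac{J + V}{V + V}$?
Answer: $\frac{86987}{8} \approx 10873.0$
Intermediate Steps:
$x{\left(J,V \right)} = \frac{J + V}{2 V}$
$\left(147 + x{\left(-9,8 \right)}\right) 74 = \left(147 + \frac{-9 + 8}{2 \cdot 8}\right) 74 = \left(147 + \frac{1}{2} \cdot \frac{1}{8} \left(-1\right)\right) 74 = \left(147 - \frac{1}{16}\right) 74 = \frac{2351}{16} \cdot 74 = \frac{86987}{8}$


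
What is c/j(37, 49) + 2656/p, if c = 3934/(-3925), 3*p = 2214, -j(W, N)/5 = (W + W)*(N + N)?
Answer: 13500219689/3751161750 ≈ 3.5989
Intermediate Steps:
j(W, N) = -20*N*W (j(W, N) = -5*(W + W)*(N + N) = -5*2*W*2*N = -20*N*W)
p = 738 (p = (⅓)*2214 = 738)
c = -3934/3925 (c = 3934*(-1/3925) = -3934/3925 ≈ -1.0023)
c/j(37, 49) + 2656/p = -3934/(3925*((-20*49*37))) + 2656/738 = -3934/3925/(-36260) + 2656*(1/738) = -3934/3925*(-1/36260) + 1328/369 = 281/10165750 + 1328/369 = 13500219689/3751161750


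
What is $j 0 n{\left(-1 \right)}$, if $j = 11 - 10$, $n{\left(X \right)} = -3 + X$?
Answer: $0$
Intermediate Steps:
$j = 1$
$j 0 n{\left(-1 \right)} = 1 \cdot 0 \left(-3 - 1\right) = 0 \left(-4\right) = 0$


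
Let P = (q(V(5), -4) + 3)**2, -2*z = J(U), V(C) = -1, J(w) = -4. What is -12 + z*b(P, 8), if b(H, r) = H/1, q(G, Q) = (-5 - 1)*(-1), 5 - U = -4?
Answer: 150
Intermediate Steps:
U = 9 (U = 5 - 1*(-4) = 5 + 4 = 9)
z = 2 (z = -1/2*(-4) = 2)
q(G, Q) = 6 (q(G, Q) = -6*(-1) = 6)
P = 81 (P = (6 + 3)**2 = 9**2 = 81)
b(H, r) = H (b(H, r) = H*1 = H)
-12 + z*b(P, 8) = -12 + 2*81 = -12 + 162 = 150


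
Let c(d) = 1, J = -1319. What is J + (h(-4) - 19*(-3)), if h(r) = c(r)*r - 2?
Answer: -1268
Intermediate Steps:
h(r) = -2 + r (h(r) = 1*r - 2 = r - 2 = -2 + r)
J + (h(-4) - 19*(-3)) = -1319 + ((-2 - 4) - 19*(-3)) = -1319 + (-6 + 57) = -1319 + 51 = -1268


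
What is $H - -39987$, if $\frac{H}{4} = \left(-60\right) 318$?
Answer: $-36333$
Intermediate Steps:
$H = -76320$ ($H = 4 \left(\left(-60\right) 318\right) = 4 \left(-19080\right) = -76320$)
$H - -39987 = -76320 - -39987 = -76320 + 39987 = -36333$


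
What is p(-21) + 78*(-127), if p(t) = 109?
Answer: -9797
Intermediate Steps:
p(-21) + 78*(-127) = 109 + 78*(-127) = 109 - 9906 = -9797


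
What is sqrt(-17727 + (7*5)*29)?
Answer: 2*I*sqrt(4178) ≈ 129.27*I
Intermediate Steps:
sqrt(-17727 + (7*5)*29) = sqrt(-17727 + 35*29) = sqrt(-17727 + 1015) = sqrt(-16712) = 2*I*sqrt(4178)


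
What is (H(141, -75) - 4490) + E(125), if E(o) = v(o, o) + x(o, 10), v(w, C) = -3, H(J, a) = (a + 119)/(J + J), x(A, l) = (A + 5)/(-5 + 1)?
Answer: -1276147/282 ≈ -4525.3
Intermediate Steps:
x(A, l) = -5/4 - A/4 (x(A, l) = (5 + A)/(-4) = (5 + A)*(-¼) = -5/4 - A/4)
H(J, a) = (119 + a)/(2*J) (H(J, a) = (119 + a)/((2*J)) = (119 + a)*(1/(2*J)) = (119 + a)/(2*J))
E(o) = -17/4 - o/4 (E(o) = -3 + (-5/4 - o/4) = -17/4 - o/4)
(H(141, -75) - 4490) + E(125) = ((½)*(119 - 75)/141 - 4490) + (-17/4 - ¼*125) = ((½)*(1/141)*44 - 4490) + (-17/4 - 125/4) = (22/141 - 4490) - 71/2 = -633068/141 - 71/2 = -1276147/282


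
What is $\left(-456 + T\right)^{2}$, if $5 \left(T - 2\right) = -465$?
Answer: $299209$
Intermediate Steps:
$T = -91$ ($T = 2 + \frac{1}{5} \left(-465\right) = 2 - 93 = -91$)
$\left(-456 + T\right)^{2} = \left(-456 - 91\right)^{2} = \left(-547\right)^{2} = 299209$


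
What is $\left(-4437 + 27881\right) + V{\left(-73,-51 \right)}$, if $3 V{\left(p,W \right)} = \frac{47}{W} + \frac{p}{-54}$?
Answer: $\frac{64565171}{2754} \approx 23444.0$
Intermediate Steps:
$V{\left(p,W \right)} = - \frac{p}{162} + \frac{47}{3 W}$ ($V{\left(p,W \right)} = \frac{\frac{47}{W} + \frac{p}{-54}}{3} = \frac{\frac{47}{W} + p \left(- \frac{1}{54}\right)}{3} = \frac{\frac{47}{W} - \frac{p}{54}}{3} = - \frac{p}{162} + \frac{47}{3 W}$)
$\left(-4437 + 27881\right) + V{\left(-73,-51 \right)} = \left(-4437 + 27881\right) + \frac{2538 - \left(-51\right) \left(-73\right)}{162 \left(-51\right)} = 23444 + \frac{1}{162} \left(- \frac{1}{51}\right) \left(2538 - 3723\right) = 23444 + \frac{1}{162} \left(- \frac{1}{51}\right) \left(-1185\right) = 23444 + \frac{395}{2754} = \frac{64565171}{2754}$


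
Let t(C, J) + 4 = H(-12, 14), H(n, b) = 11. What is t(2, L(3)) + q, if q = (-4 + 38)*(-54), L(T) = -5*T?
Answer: -1829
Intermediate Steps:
t(C, J) = 7 (t(C, J) = -4 + 11 = 7)
q = -1836 (q = 34*(-54) = -1836)
t(2, L(3)) + q = 7 - 1836 = -1829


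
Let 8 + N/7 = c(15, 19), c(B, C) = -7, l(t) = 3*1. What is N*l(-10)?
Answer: -315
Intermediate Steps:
l(t) = 3
N = -105 (N = -56 + 7*(-7) = -56 - 49 = -105)
N*l(-10) = -105*3 = -315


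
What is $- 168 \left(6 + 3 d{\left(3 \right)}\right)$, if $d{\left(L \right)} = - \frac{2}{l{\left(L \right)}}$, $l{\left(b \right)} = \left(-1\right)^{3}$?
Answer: $-2016$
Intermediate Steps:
$l{\left(b \right)} = -1$
$d{\left(L \right)} = 2$ ($d{\left(L \right)} = - \frac{2}{-1} = \left(-2\right) \left(-1\right) = 2$)
$- 168 \left(6 + 3 d{\left(3 \right)}\right) = - 168 \left(6 + 3 \cdot 2\right) = - 168 \left(6 + 6\right) = \left(-168\right) 12 = -2016$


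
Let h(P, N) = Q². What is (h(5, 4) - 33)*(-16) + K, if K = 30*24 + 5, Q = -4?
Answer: 997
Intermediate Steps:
K = 725 (K = 720 + 5 = 725)
h(P, N) = 16 (h(P, N) = (-4)² = 16)
(h(5, 4) - 33)*(-16) + K = (16 - 33)*(-16) + 725 = -17*(-16) + 725 = 272 + 725 = 997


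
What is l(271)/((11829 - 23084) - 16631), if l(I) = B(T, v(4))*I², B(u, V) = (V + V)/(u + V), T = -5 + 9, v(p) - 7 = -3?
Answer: -73441/27886 ≈ -2.6336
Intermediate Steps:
v(p) = 4 (v(p) = 7 - 3 = 4)
T = 4
B(u, V) = 2*V/(V + u) (B(u, V) = (2*V)/(V + u) = 2*V/(V + u))
l(I) = I² (l(I) = (2*4/(4 + 4))*I² = (2*4/8)*I² = (2*4*(⅛))*I² = 1*I² = I²)
l(271)/((11829 - 23084) - 16631) = 271²/((11829 - 23084) - 16631) = 73441/(-11255 - 16631) = 73441/(-27886) = 73441*(-1/27886) = -73441/27886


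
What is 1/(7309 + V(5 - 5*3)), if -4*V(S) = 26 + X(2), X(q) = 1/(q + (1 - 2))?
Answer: 4/29209 ≈ 0.00013694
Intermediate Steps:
X(q) = 1/(-1 + q) (X(q) = 1/(q - 1) = 1/(-1 + q))
V(S) = -27/4 (V(S) = -(26 + 1/(-1 + 2))/4 = -(26 + 1/1)/4 = -(26 + 1)/4 = -1/4*27 = -27/4)
1/(7309 + V(5 - 5*3)) = 1/(7309 - 27/4) = 1/(29209/4) = 4/29209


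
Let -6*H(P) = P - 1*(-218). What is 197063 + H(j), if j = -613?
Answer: 1182773/6 ≈ 1.9713e+5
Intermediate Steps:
H(P) = -109/3 - P/6 (H(P) = -(P - 1*(-218))/6 = -(P + 218)/6 = -(218 + P)/6 = -109/3 - P/6)
197063 + H(j) = 197063 + (-109/3 - ⅙*(-613)) = 197063 + (-109/3 + 613/6) = 197063 + 395/6 = 1182773/6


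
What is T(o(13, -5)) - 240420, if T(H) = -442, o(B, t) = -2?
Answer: -240862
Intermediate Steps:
T(o(13, -5)) - 240420 = -442 - 240420 = -240862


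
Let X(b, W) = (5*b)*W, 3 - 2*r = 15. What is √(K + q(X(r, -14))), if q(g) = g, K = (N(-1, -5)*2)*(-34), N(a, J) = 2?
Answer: 2*√71 ≈ 16.852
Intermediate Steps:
r = -6 (r = 3/2 - ½*15 = 3/2 - 15/2 = -6)
X(b, W) = 5*W*b
K = -136 (K = (2*2)*(-34) = 4*(-34) = -136)
√(K + q(X(r, -14))) = √(-136 + 5*(-14)*(-6)) = √(-136 + 420) = √284 = 2*√71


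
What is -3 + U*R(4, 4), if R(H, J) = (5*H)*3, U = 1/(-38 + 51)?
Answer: 21/13 ≈ 1.6154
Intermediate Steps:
U = 1/13 ≈ 0.076923
R(H, J) = 15*H
-3 + U*R(4, 4) = -3 + (15*4)/13 = -3 + (1/13)*60 = -3 + 60/13 = 21/13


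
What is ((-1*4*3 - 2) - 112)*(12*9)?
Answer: -13608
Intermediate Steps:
((-1*4*3 - 2) - 112)*(12*9) = ((-4*3 - 2) - 112)*108 = ((-12 - 2) - 112)*108 = (-14 - 112)*108 = -126*108 = -13608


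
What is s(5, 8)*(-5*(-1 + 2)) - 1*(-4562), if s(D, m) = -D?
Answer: 4587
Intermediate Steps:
s(5, 8)*(-5*(-1 + 2)) - 1*(-4562) = (-1*5)*(-5*(-1 + 2)) - 1*(-4562) = -(-25) + 4562 = -5*(-5) + 4562 = 25 + 4562 = 4587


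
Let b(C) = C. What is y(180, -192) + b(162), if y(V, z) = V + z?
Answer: 150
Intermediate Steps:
y(180, -192) + b(162) = (180 - 192) + 162 = -12 + 162 = 150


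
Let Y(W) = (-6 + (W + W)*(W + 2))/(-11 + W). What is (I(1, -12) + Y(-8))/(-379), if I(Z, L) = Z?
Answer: 71/7201 ≈ 0.0098597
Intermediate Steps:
Y(W) = (-6 + 2*W*(2 + W))/(-11 + W) (Y(W) = (-6 + (2*W)*(2 + W))/(-11 + W) = (-6 + 2*W*(2 + W))/(-11 + W))
(I(1, -12) + Y(-8))/(-379) = (1 + 2*(-3 + (-8)² + 2*(-8))/(-11 - 8))/(-379) = (1 + 2*(-3 + 64 - 16)/(-19))*(-1/379) = (1 + 2*(-1/19)*45)*(-1/379) = (1 - 90/19)*(-1/379) = -71/19*(-1/379) = 71/7201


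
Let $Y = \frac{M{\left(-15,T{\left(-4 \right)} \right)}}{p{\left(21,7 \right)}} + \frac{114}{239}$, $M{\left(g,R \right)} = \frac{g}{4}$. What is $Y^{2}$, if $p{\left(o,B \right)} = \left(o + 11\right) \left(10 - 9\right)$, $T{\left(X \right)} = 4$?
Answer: $\frac{121154049}{935870464} \approx 0.12946$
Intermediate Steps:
$p{\left(o,B \right)} = 11 + o$ ($p{\left(o,B \right)} = \left(11 + o\right) 1 = 11 + o$)
$M{\left(g,R \right)} = \frac{g}{4}$ ($M{\left(g,R \right)} = g \frac{1}{4} = \frac{g}{4}$)
$Y = \frac{11007}{30592}$ ($Y = \frac{\frac{1}{4} \left(-15\right)}{11 + 21} + \frac{114}{239} = - \frac{15}{4 \cdot 32} + 114 \cdot \frac{1}{239} = \left(- \frac{15}{4}\right) \frac{1}{32} + \frac{114}{239} = - \frac{15}{128} + \frac{114}{239} = \frac{11007}{30592} \approx 0.3598$)
$Y^{2} = \left(\frac{11007}{30592}\right)^{2} = \frac{121154049}{935870464}$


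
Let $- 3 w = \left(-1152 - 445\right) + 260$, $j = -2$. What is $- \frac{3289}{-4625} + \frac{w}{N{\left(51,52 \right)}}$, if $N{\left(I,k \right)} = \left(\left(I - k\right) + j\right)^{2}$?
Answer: $\frac{6272428}{124875} \approx 50.23$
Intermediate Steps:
$w = \frac{1337}{3}$ ($w = - \frac{\left(-1152 - 445\right) + 260}{3} = - \frac{-1597 + 260}{3} = \left(- \frac{1}{3}\right) \left(-1337\right) = \frac{1337}{3} \approx 445.67$)
$N{\left(I,k \right)} = \left(-2 + I - k\right)^{2}$ ($N{\left(I,k \right)} = \left(\left(I - k\right) - 2\right)^{2} = \left(-2 + I - k\right)^{2}$)
$- \frac{3289}{-4625} + \frac{w}{N{\left(51,52 \right)}} = - \frac{3289}{-4625} + \frac{1337}{3 \left(2 + 52 - 51\right)^{2}} = \left(-3289\right) \left(- \frac{1}{4625}\right) + \frac{1337}{3 \left(2 + 52 - 51\right)^{2}} = \frac{3289}{4625} + \frac{1337}{3 \cdot 3^{2}} = \frac{3289}{4625} + \frac{1337}{3 \cdot 9} = \frac{3289}{4625} + \frac{1337}{3} \cdot \frac{1}{9} = \frac{3289}{4625} + \frac{1337}{27} = \frac{6272428}{124875}$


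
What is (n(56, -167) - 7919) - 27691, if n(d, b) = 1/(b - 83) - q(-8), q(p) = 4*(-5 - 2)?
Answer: -8895501/250 ≈ -35582.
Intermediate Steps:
q(p) = -28 (q(p) = 4*(-7) = -28)
n(d, b) = 28 + 1/(-83 + b) (n(d, b) = 1/(b - 83) - 1*(-28) = 1/(-83 + b) + 28 = 28 + 1/(-83 + b))
(n(56, -167) - 7919) - 27691 = ((-2323 + 28*(-167))/(-83 - 167) - 7919) - 27691 = ((-2323 - 4676)/(-250) - 7919) - 27691 = (-1/250*(-6999) - 7919) - 27691 = (6999/250 - 7919) - 27691 = -1972751/250 - 27691 = -8895501/250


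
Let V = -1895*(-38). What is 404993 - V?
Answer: 332983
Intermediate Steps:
V = 72010
404993 - V = 404993 - 1*72010 = 404993 - 72010 = 332983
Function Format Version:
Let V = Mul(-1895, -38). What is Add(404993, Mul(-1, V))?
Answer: 332983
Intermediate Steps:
V = 72010
Add(404993, Mul(-1, V)) = Add(404993, Mul(-1, 72010)) = Add(404993, -72010) = 332983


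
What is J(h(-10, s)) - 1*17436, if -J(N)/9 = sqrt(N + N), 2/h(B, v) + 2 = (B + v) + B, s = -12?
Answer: -17436 - 9*I*sqrt(34)/17 ≈ -17436.0 - 3.087*I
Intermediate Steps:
h(B, v) = 2/(-2 + v + 2*B) (h(B, v) = 2/(-2 + ((B + v) + B)) = 2/(-2 + (v + 2*B)) = 2/(-2 + v + 2*B))
J(N) = -9*sqrt(2)*sqrt(N) (J(N) = -9*sqrt(N + N) = -9*sqrt(2)*sqrt(N))
J(h(-10, s)) - 1*17436 = -9*sqrt(2)*sqrt(2/(-2 - 12 + 2*(-10))) - 1*17436 = -9*sqrt(2)*sqrt(2/(-2 - 12 - 20)) - 17436 = -9*sqrt(2)*sqrt(2/(-34)) - 17436 = -9*sqrt(2)*sqrt(2*(-1/34)) - 17436 = -9*sqrt(2)*sqrt(-1/17) - 17436 = -9*sqrt(2)*I*sqrt(17)/17 - 17436 = -9*I*sqrt(34)/17 - 17436 = -17436 - 9*I*sqrt(34)/17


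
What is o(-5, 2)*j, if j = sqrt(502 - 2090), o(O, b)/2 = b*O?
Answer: -40*I*sqrt(397) ≈ -796.99*I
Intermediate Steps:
o(O, b) = 2*O*b (o(O, b) = 2*(b*O) = 2*(O*b) = 2*O*b)
j = 2*I*sqrt(397) (j = sqrt(-1588) = 2*I*sqrt(397) ≈ 39.85*I)
o(-5, 2)*j = (2*(-5)*2)*(2*I*sqrt(397)) = -40*I*sqrt(397)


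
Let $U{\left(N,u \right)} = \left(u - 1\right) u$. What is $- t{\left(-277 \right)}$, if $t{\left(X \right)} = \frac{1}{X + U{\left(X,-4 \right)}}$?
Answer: $\frac{1}{257} \approx 0.0038911$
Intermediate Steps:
$U{\left(N,u \right)} = u \left(-1 + u\right)$ ($U{\left(N,u \right)} = \left(-1 + u\right) u = u \left(-1 + u\right)$)
$t{\left(X \right)} = \frac{1}{20 + X}$ ($t{\left(X \right)} = \frac{1}{X - 4 \left(-1 - 4\right)} = \frac{1}{X - -20} = \frac{1}{X + 20} = \frac{1}{20 + X}$)
$- t{\left(-277 \right)} = - \frac{1}{20 - 277} = - \frac{1}{-257} = \left(-1\right) \left(- \frac{1}{257}\right) = \frac{1}{257}$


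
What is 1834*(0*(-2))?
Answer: 0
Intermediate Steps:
1834*(0*(-2)) = 1834*0 = 0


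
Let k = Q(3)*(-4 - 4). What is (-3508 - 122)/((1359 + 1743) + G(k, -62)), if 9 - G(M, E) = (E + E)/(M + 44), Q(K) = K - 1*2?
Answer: -3267/2803 ≈ -1.1655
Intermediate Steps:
Q(K) = -2 + K (Q(K) = K - 2 = -2 + K)
k = -8 (k = (-2 + 3)*(-4 - 4) = 1*(-8) = -8)
G(M, E) = 9 - 2*E/(44 + M) (G(M, E) = 9 - (E + E)/(M + 44) = 9 - 2*E/(44 + M))
(-3508 - 122)/((1359 + 1743) + G(k, -62)) = (-3508 - 122)/((1359 + 1743) + (396 - 2*(-62) + 9*(-8))/(44 - 8)) = -3630/(3102 + (396 + 124 - 72)/36) = -3630/(3102 + (1/36)*448) = -3630/(3102 + 112/9) = -3630/28030/9 = -3630*9/28030 = -3267/2803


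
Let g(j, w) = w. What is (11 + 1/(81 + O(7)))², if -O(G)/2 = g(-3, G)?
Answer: 544644/4489 ≈ 121.33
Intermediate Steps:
O(G) = -2*G
(11 + 1/(81 + O(7)))² = (11 + 1/(81 - 2*7))² = (11 + 1/(81 - 14))² = (11 + 1/67)² = (738/67)² = 544644/4489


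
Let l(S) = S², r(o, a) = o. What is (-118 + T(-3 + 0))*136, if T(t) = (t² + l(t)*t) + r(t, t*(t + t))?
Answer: -18904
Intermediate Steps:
T(t) = t + t² + t³ (T(t) = (t² + t²*t) + t = (t² + t³) + t = t + t² + t³)
(-118 + T(-3 + 0))*136 = (-118 + (-3 + 0)*(1 + (-3 + 0) + (-3 + 0)²))*136 = (-118 - 3*(1 - 3 + (-3)²))*136 = (-118 - 3*(1 - 3 + 9))*136 = (-118 - 3*7)*136 = (-118 - 21)*136 = -139*136 = -18904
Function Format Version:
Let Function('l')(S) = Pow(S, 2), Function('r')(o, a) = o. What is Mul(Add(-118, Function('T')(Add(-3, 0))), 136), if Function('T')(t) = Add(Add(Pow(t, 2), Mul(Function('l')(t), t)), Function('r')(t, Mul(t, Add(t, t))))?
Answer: -18904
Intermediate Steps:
Function('T')(t) = Add(t, Pow(t, 2), Pow(t, 3)) (Function('T')(t) = Add(Add(Pow(t, 2), Mul(Pow(t, 2), t)), t) = Add(Add(Pow(t, 2), Pow(t, 3)), t) = Add(t, Pow(t, 2), Pow(t, 3)))
Mul(Add(-118, Function('T')(Add(-3, 0))), 136) = Mul(Add(-118, Mul(Add(-3, 0), Add(1, Add(-3, 0), Pow(Add(-3, 0), 2)))), 136) = Mul(Add(-118, Mul(-3, Add(1, -3, Pow(-3, 2)))), 136) = Mul(Add(-118, Mul(-3, Add(1, -3, 9))), 136) = Mul(Add(-118, Mul(-3, 7)), 136) = Mul(Add(-118, -21), 136) = Mul(-139, 136) = -18904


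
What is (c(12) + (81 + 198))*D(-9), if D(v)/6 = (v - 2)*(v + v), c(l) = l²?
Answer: 502524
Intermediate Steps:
D(v) = 12*v*(-2 + v) (D(v) = 6*((v - 2)*(v + v)) = 6*((-2 + v)*(2*v)) = 6*(2*v*(-2 + v)) = 12*v*(-2 + v))
(c(12) + (81 + 198))*D(-9) = (12² + (81 + 198))*(12*(-9)*(-2 - 9)) = (144 + 279)*(12*(-9)*(-11)) = 423*1188 = 502524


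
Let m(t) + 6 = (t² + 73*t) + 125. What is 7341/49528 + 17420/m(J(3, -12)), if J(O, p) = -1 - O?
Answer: -861625223/7775896 ≈ -110.81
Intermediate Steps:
m(t) = 119 + t² + 73*t (m(t) = -6 + ((t² + 73*t) + 125) = -6 + (125 + t² + 73*t) = 119 + t² + 73*t)
7341/49528 + 17420/m(J(3, -12)) = 7341/49528 + 17420/(119 + (-1 - 1*3)² + 73*(-1 - 1*3)) = 7341*(1/49528) + 17420/(119 + (-1 - 3)² + 73*(-1 - 3)) = 7341/49528 + 17420/(119 + (-4)² + 73*(-4)) = 7341/49528 + 17420/(119 + 16 - 292) = 7341/49528 + 17420/(-157) = 7341/49528 + 17420*(-1/157) = 7341/49528 - 17420/157 = -861625223/7775896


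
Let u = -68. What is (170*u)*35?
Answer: -404600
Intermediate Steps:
(170*u)*35 = (170*(-68))*35 = -11560*35 = -404600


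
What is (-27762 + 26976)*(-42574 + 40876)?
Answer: 1334628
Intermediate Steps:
(-27762 + 26976)*(-42574 + 40876) = -786*(-1698) = 1334628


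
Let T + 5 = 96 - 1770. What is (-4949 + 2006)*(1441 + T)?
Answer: 700434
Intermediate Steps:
T = -1679 (T = -5 + (96 - 1770) = -5 - 1674 = -1679)
(-4949 + 2006)*(1441 + T) = (-4949 + 2006)*(1441 - 1679) = -2943*(-238) = 700434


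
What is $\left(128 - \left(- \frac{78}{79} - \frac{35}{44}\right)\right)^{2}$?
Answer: $\frac{203513765625}{12082576} \approx 16844.0$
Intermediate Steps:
$\left(128 - \left(- \frac{78}{79} - \frac{35}{44}\right)\right)^{2} = \left(128 - - \frac{6197}{3476}\right)^{2} = \left(128 + \left(\frac{78}{79} + \frac{35}{44}\right)\right)^{2} = \left(128 + \frac{6197}{3476}\right)^{2} = \left(\frac{451125}{3476}\right)^{2} = \frac{203513765625}{12082576}$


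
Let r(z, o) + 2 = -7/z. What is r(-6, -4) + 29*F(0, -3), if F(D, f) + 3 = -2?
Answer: -875/6 ≈ -145.83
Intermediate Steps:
F(D, f) = -5 (F(D, f) = -3 - 2 = -5)
r(z, o) = -2 - 7/z
r(-6, -4) + 29*F(0, -3) = (-2 - 7/(-6)) + 29*(-5) = (-2 - 7*(-1/6)) - 145 = (-2 + 7/6) - 145 = -5/6 - 145 = -875/6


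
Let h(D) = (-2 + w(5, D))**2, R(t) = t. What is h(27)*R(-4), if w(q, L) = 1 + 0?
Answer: -4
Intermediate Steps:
w(q, L) = 1
h(D) = 1 (h(D) = (-2 + 1)**2 = (-1)**2 = 1)
h(27)*R(-4) = 1*(-4) = -4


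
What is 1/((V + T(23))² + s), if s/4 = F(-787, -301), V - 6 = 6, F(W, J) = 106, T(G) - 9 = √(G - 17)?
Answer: 871/748057 - 42*√6/748057 ≈ 0.0010268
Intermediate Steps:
T(G) = 9 + √(-17 + G) (T(G) = 9 + √(G - 17) = 9 + √(-17 + G))
V = 12 (V = 6 + 6 = 12)
s = 424 (s = 4*106 = 424)
1/((V + T(23))² + s) = 1/((12 + (9 + √(-17 + 23)))² + 424) = 1/((12 + (9 + √6))² + 424) = 1/((21 + √6)² + 424) = 1/(424 + (21 + √6)²)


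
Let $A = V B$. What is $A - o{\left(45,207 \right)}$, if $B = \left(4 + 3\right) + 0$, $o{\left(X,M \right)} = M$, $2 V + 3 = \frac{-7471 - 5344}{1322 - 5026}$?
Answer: $- \frac{1521535}{7408} \approx -205.39$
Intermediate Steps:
$V = \frac{1703}{7408}$ ($V = - \frac{3}{2} + \frac{\left(-7471 - 5344\right) \frac{1}{1322 - 5026}}{2} = - \frac{3}{2} + \frac{\left(-12815\right) \frac{1}{-3704}}{2} = - \frac{3}{2} + \frac{\left(-12815\right) \left(- \frac{1}{3704}\right)}{2} = - \frac{3}{2} + \frac{1}{2} \cdot \frac{12815}{3704} = - \frac{3}{2} + \frac{12815}{7408} = \frac{1703}{7408} \approx 0.22989$)
$B = 7$ ($B = 7 + 0 = 7$)
$A = \frac{11921}{7408}$ ($A = \frac{1703}{7408} \cdot 7 = \frac{11921}{7408} \approx 1.6092$)
$A - o{\left(45,207 \right)} = \frac{11921}{7408} - 207 = - \frac{1521535}{7408}$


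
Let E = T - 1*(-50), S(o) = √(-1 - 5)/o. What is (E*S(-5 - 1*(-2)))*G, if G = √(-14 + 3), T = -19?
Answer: 31*√66/3 ≈ 83.948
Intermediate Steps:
S(o) = I*√6/o (S(o) = √(-6)/o = (I*√6)/o = I*√6/o)
E = 31 (E = -19 - 1*(-50) = -19 + 50 = 31)
G = I*√11 (G = √(-11) = I*√11 ≈ 3.3166*I)
(E*S(-5 - 1*(-2)))*G = (31*(I*√6/(-5 - 1*(-2))))*(I*√11) = (31*(I*√6/(-5 + 2)))*(I*√11) = (31*(I*√6/(-3)))*(I*√11) = (31*(I*√6*(-⅓)))*(I*√11) = (31*(-I*√6/3))*(I*√11) = (-31*I*√6/3)*(I*√11) = 31*√66/3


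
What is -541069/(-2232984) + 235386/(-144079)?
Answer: -34435114721/24748161672 ≈ -1.3914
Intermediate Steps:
-541069/(-2232984) + 235386/(-144079) = -541069*(-1/2232984) + 235386*(-1/144079) = 541069/2232984 - 235386/144079 = -34435114721/24748161672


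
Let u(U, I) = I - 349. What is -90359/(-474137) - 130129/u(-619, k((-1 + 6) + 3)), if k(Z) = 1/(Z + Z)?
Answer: 987688053065/2647106871 ≈ 373.12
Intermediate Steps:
k(Z) = 1/(2*Z)
u(U, I) = -349 + I
-90359/(-474137) - 130129/u(-619, k((-1 + 6) + 3)) = -90359/(-474137) - 130129/(-349 + 1/(2*((-1 + 6) + 3))) = -90359*(-1/474137) - 130129/(-349 + 1/(2*(5 + 3))) = 90359/474137 - 130129/(-349 + (½)/8) = 90359/474137 - 130129/(-349 + (½)*(⅛)) = 90359/474137 - 130129/(-349 + 1/16) = 90359/474137 - 130129/(-5583/16) = 90359/474137 - 130129*(-16/5583) = 90359/474137 + 2082064/5583 = 987688053065/2647106871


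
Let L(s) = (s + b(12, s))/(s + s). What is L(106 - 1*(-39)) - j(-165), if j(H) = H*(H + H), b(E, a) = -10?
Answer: -3158073/58 ≈ -54450.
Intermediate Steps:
j(H) = 2*H**2 (j(H) = H*(2*H) = 2*H**2)
L(s) = (-10 + s)/(2*s) (L(s) = (s - 10)/(s + s) = (-10 + s)/((2*s)) = (-10 + s)*(1/(2*s)) = (-10 + s)/(2*s))
L(106 - 1*(-39)) - j(-165) = (-10 + (106 - 1*(-39)))/(2*(106 - 1*(-39))) - 2*(-165)**2 = (-10 + (106 + 39))/(2*(106 + 39)) - 2*27225 = (1/2)*(-10 + 145)/145 - 1*54450 = (1/2)*(1/145)*135 - 54450 = 27/58 - 54450 = -3158073/58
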